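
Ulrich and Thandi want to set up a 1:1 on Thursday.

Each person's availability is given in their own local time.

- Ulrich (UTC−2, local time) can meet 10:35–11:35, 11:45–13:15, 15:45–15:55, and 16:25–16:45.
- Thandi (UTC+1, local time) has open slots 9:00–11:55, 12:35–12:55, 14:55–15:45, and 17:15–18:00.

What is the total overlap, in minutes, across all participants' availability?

Ulrich → UTC: 12:35–13:35, 13:45–15:15, 17:45–17:55, 18:25–18:45.
Thandi → UTC: 08:00–10:55, 11:35–11:55, 13:55–14:45, 16:15–17:00.
Ulrich ∩ Thandi: 13:55–14:45.
Total common minutes: 50.

50 minutes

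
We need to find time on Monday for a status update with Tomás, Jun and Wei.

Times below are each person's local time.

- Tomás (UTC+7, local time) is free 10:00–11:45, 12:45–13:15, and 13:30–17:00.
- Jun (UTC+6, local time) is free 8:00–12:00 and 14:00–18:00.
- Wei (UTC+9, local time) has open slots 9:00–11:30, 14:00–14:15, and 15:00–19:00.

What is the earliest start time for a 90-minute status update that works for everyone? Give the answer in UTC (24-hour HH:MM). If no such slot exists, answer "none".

Tomás → UTC: 03:00–04:45, 05:45–06:15, 06:30–10:00.
Jun → UTC: 02:00–06:00, 08:00–12:00.
Wei → UTC: 00:00–02:30, 05:00–05:15, 06:00–10:00.
Tomás ∩ Jun: 03:00–04:45, 05:45–06:00, 08:00–10:00.
Tomás ∩ Jun ∩ Wei: 08:00–10:00.
Windows ≥ 90 min: 08:00–10:00.
Earliest such window starts at 08:00.

08:00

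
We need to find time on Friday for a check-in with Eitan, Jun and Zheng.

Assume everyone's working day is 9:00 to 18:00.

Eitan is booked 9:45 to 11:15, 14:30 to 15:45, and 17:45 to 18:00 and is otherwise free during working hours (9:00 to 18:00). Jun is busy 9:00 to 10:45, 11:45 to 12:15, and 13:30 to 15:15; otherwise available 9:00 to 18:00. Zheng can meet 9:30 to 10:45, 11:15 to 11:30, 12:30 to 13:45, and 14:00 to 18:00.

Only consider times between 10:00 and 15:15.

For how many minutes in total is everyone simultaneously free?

75 minutes

Eitan free within 09:00–18:00: 09:00–09:45, 11:15–14:30, 15:45–17:45.
Jun free within 09:00–18:00: 10:45–11:45, 12:15–13:30, 15:15–18:00.
Eitan ∩ Jun: 11:15–11:45, 12:15–13:30, 15:45–17:45.
Eitan ∩ Jun ∩ Zheng: 11:15–11:30, 12:30–13:30, 15:45–17:45.
Restricted to 10:00–15:15: 11:15–11:30, 12:30–13:30.
Total common minutes: 15 + 60 = 75.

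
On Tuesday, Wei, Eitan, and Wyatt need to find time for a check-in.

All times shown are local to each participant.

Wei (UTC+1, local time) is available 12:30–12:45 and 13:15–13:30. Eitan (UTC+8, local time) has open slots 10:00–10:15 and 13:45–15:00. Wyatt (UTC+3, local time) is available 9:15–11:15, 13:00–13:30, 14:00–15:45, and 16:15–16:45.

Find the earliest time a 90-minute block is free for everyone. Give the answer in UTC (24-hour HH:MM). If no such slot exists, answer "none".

Wei → UTC: 11:30–11:45, 12:15–12:30.
Eitan → UTC: 02:00–02:15, 05:45–07:00.
Wyatt → UTC: 06:15–08:15, 10:00–10:30, 11:00–12:45, 13:15–13:45.
Wei ∩ Eitan: (none).
Wei ∩ Eitan ∩ Wyatt: (none).
Windows ≥ 90 min: (none).

none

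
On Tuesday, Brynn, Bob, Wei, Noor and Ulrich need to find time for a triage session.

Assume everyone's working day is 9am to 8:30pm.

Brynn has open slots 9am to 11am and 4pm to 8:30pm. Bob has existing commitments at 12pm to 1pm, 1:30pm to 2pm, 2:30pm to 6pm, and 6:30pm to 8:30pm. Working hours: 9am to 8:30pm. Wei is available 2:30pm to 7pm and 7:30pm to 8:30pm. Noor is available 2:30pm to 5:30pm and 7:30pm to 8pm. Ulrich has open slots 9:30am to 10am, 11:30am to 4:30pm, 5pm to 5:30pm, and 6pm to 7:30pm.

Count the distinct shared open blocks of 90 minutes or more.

0

Bob free within 09:00–20:30: 09:00–12:00, 13:00–13:30, 14:00–14:30, 18:00–18:30.
Brynn ∩ Bob: 09:00–11:00, 18:00–18:30.
Brynn ∩ Bob ∩ Wei: 18:00–18:30.
Brynn ∩ Bob ∩ Wei ∩ Noor: (none).
Brynn ∩ Bob ∩ Wei ∩ Noor ∩ Ulrich: (none).
Windows ≥ 90 min: (none).
That's 0 windows.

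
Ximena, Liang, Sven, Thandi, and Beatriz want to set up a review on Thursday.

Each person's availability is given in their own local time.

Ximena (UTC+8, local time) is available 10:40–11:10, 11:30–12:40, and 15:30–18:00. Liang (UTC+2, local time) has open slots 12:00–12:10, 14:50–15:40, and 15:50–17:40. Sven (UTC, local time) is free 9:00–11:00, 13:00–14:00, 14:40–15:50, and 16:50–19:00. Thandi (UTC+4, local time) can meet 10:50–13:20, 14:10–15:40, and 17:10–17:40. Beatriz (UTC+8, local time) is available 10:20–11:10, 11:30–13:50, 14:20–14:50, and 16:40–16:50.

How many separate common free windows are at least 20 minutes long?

0

Ximena → UTC: 02:40–03:10, 03:30–04:40, 07:30–10:00.
Liang → UTC: 10:00–10:10, 12:50–13:40, 13:50–15:40.
Sven → UTC: 09:00–11:00, 13:00–14:00, 14:40–15:50, 16:50–19:00.
Thandi → UTC: 06:50–09:20, 10:10–11:40, 13:10–13:40.
Beatriz → UTC: 02:20–03:10, 03:30–05:50, 06:20–06:50, 08:40–08:50.
Ximena ∩ Liang: (none).
Ximena ∩ Liang ∩ Sven: (none).
Ximena ∩ Liang ∩ Sven ∩ Thandi: (none).
Ximena ∩ Liang ∩ Sven ∩ Thandi ∩ Beatriz: (none).
Windows ≥ 20 min: (none).
That's 0 windows.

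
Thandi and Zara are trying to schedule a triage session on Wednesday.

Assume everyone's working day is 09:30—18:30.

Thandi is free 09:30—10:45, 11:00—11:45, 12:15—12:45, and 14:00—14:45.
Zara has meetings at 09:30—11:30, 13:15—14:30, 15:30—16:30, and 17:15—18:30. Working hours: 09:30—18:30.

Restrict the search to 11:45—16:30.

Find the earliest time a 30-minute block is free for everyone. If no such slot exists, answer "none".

Zara free within 09:30–18:30: 11:30–13:15, 14:30–15:30, 16:30–17:15.
Thandi ∩ Zara: 11:30–11:45, 12:15–12:45, 14:30–14:45.
Restricted to 11:45–16:30: 12:15–12:45, 14:30–14:45.
Windows ≥ 30 min: 12:15–12:45.
Earliest such window starts at 12:15.

12:15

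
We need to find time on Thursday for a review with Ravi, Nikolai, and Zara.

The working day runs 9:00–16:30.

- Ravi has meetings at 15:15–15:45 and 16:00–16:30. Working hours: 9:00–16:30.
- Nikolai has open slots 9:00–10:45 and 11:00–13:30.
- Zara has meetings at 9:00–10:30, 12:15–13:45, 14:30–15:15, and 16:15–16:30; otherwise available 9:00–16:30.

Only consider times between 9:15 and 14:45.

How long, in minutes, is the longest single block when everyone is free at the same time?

75 minutes

Ravi free within 09:00–16:30: 09:00–15:15, 15:45–16:00.
Zara free within 09:00–16:30: 10:30–12:15, 13:45–14:30, 15:15–16:15.
Ravi ∩ Nikolai: 09:00–10:45, 11:00–13:30.
Ravi ∩ Nikolai ∩ Zara: 10:30–10:45, 11:00–12:15.
Restricted to 09:15–14:45: 10:30–10:45, 11:00–12:15.
Common window lengths: 15, 75 min; longest is 75.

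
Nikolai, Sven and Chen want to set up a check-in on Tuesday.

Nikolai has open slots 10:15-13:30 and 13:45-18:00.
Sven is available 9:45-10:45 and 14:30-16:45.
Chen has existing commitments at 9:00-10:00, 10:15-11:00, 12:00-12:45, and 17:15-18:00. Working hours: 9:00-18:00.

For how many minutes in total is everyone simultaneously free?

Chen free within 09:00–18:00: 10:00–10:15, 11:00–12:00, 12:45–17:15.
Nikolai ∩ Sven: 10:15–10:45, 14:30–16:45.
Nikolai ∩ Sven ∩ Chen: 14:30–16:45.
Total common minutes: 135.

135 minutes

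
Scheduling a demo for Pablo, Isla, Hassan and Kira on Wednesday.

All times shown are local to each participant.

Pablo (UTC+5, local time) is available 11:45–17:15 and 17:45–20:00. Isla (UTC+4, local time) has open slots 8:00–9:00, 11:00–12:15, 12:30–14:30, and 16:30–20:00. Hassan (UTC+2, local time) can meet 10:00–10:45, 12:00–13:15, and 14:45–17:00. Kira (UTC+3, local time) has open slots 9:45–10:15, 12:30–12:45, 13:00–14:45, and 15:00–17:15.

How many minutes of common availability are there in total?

120 minutes

Pablo → UTC: 06:45–12:15, 12:45–15:00.
Isla → UTC: 04:00–05:00, 07:00–08:15, 08:30–10:30, 12:30–16:00.
Hassan → UTC: 08:00–08:45, 10:00–11:15, 12:45–15:00.
Kira → UTC: 06:45–07:15, 09:30–09:45, 10:00–11:45, 12:00–14:15.
Pablo ∩ Isla: 07:00–08:15, 08:30–10:30, 12:45–15:00.
Pablo ∩ Isla ∩ Hassan: 08:00–08:15, 08:30–08:45, 10:00–10:30, 12:45–15:00.
Pablo ∩ Isla ∩ Hassan ∩ Kira: 10:00–10:30, 12:45–14:15.
Total common minutes: 30 + 90 = 120.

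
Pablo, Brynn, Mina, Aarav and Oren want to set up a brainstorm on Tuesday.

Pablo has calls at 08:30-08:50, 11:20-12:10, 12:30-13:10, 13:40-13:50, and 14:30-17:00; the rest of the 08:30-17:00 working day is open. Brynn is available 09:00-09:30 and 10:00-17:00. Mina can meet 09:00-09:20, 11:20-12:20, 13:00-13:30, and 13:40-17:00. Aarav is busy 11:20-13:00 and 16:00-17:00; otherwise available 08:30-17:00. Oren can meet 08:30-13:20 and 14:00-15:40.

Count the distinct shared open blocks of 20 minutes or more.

2

Pablo free within 08:30–17:00: 08:50–11:20, 12:10–12:30, 13:10–13:40, 13:50–14:30.
Aarav free within 08:30–17:00: 08:30–11:20, 13:00–16:00.
Pablo ∩ Brynn: 09:00–09:30, 10:00–11:20, 12:10–12:30, 13:10–13:40, 13:50–14:30.
Pablo ∩ Brynn ∩ Mina: 09:00–09:20, 12:10–12:20, 13:10–13:30, 13:50–14:30.
Pablo ∩ Brynn ∩ Mina ∩ Aarav: 09:00–09:20, 13:10–13:30, 13:50–14:30.
Pablo ∩ Brynn ∩ Mina ∩ Aarav ∩ Oren: 09:00–09:20, 13:10–13:20, 14:00–14:30.
Windows ≥ 20 min: 09:00–09:20, 14:00–14:30.
That's 2 windows.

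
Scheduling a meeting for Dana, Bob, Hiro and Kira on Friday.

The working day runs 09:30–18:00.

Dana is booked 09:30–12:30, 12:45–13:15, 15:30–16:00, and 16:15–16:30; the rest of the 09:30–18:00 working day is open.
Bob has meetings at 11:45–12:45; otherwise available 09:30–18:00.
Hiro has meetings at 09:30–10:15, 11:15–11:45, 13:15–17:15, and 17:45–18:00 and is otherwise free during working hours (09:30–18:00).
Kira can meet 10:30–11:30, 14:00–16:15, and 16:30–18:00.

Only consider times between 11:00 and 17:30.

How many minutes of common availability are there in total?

Dana free within 09:30–18:00: 12:30–12:45, 13:15–15:30, 16:00–16:15, 16:30–18:00.
Bob free within 09:30–18:00: 09:30–11:45, 12:45–18:00.
Hiro free within 09:30–18:00: 10:15–11:15, 11:45–13:15, 17:15–17:45.
Dana ∩ Bob: 13:15–15:30, 16:00–16:15, 16:30–18:00.
Dana ∩ Bob ∩ Hiro: 17:15–17:45.
Dana ∩ Bob ∩ Hiro ∩ Kira: 17:15–17:45.
Restricted to 11:00–17:30: 17:15–17:30.
Total common minutes: 15.

15 minutes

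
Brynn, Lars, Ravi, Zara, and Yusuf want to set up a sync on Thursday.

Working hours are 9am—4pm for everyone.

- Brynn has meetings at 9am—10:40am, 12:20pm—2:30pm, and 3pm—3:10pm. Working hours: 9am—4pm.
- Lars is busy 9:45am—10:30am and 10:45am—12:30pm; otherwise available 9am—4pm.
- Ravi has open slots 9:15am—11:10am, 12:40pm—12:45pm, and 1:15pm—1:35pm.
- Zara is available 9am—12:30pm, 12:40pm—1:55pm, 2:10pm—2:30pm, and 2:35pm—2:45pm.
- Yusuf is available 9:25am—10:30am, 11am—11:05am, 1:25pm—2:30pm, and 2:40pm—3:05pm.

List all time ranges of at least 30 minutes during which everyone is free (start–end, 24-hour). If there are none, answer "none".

Brynn free within 09:00–16:00: 10:40–12:20, 14:30–15:00, 15:10–16:00.
Lars free within 09:00–16:00: 09:00–09:45, 10:30–10:45, 12:30–16:00.
Brynn ∩ Lars: 10:40–10:45, 14:30–15:00, 15:10–16:00.
Brynn ∩ Lars ∩ Ravi: 10:40–10:45.
Brynn ∩ Lars ∩ Ravi ∩ Zara: 10:40–10:45.
Brynn ∩ Lars ∩ Ravi ∩ Zara ∩ Yusuf: (none).
Windows ≥ 30 min: (none).

none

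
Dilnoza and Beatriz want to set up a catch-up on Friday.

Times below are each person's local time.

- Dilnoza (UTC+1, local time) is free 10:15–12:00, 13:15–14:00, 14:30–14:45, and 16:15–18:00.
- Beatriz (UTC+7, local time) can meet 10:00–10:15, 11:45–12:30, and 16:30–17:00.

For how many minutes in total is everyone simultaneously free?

Dilnoza → UTC: 09:15–11:00, 12:15–13:00, 13:30–13:45, 15:15–17:00.
Beatriz → UTC: 03:00–03:15, 04:45–05:30, 09:30–10:00.
Dilnoza ∩ Beatriz: 09:30–10:00.
Total common minutes: 30.

30 minutes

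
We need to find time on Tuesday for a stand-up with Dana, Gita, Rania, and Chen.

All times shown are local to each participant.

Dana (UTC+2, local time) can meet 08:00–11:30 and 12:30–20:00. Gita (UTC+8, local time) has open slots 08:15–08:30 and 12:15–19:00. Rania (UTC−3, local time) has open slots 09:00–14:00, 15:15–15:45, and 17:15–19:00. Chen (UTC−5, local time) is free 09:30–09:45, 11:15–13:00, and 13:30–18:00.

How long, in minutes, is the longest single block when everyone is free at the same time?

0 minutes

Dana → UTC: 06:00–09:30, 10:30–18:00.
Gita → UTC: 00:15–00:30, 04:15–11:00.
Rania → UTC: 12:00–17:00, 18:15–18:45, 20:15–22:00.
Chen → UTC: 14:30–14:45, 16:15–18:00, 18:30–23:00.
Dana ∩ Gita: 06:00–09:30, 10:30–11:00.
Dana ∩ Gita ∩ Rania: (none).
Dana ∩ Gita ∩ Rania ∩ Chen: (none).
No common window.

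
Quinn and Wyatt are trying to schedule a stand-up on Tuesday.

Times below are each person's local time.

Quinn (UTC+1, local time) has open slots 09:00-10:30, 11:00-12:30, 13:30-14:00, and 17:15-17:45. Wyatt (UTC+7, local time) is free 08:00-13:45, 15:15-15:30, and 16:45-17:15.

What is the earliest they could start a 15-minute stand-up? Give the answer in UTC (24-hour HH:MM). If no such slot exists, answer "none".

Quinn → UTC: 08:00–09:30, 10:00–11:30, 12:30–13:00, 16:15–16:45.
Wyatt → UTC: 01:00–06:45, 08:15–08:30, 09:45–10:15.
Quinn ∩ Wyatt: 08:15–08:30, 10:00–10:15.
Windows ≥ 15 min: 08:15–08:30, 10:00–10:15.
Earliest such window starts at 08:15.

08:15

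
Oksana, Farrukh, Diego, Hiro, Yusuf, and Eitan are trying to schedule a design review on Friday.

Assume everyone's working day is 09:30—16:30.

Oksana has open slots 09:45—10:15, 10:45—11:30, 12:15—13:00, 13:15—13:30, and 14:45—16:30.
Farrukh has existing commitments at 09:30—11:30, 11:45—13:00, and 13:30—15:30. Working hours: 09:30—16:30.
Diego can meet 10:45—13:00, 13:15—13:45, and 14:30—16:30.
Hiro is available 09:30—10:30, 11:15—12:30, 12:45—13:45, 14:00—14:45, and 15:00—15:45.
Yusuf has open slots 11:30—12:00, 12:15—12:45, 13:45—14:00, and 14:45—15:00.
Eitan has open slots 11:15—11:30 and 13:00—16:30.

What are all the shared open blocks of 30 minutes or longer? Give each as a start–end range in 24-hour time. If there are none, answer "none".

none

Farrukh free within 09:30–16:30: 11:30–11:45, 13:00–13:30, 15:30–16:30.
Oksana ∩ Farrukh: 13:15–13:30, 15:30–16:30.
Oksana ∩ Farrukh ∩ Diego: 13:15–13:30, 15:30–16:30.
Oksana ∩ Farrukh ∩ Diego ∩ Hiro: 13:15–13:30, 15:30–15:45.
Oksana ∩ Farrukh ∩ Diego ∩ Hiro ∩ Yusuf: (none).
Oksana ∩ Farrukh ∩ Diego ∩ Hiro ∩ Yusuf ∩ Eitan: (none).
Windows ≥ 30 min: (none).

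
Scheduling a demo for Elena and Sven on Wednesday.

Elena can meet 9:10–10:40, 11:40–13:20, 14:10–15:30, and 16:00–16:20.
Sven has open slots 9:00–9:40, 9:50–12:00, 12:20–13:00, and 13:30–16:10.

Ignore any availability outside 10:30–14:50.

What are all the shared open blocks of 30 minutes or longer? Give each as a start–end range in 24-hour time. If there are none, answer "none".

12:20–13:00, 14:10–14:50

Elena ∩ Sven: 09:10–09:40, 09:50–10:40, 11:40–12:00, 12:20–13:00, 14:10–15:30, 16:00–16:10.
Restricted to 10:30–14:50: 10:30–10:40, 11:40–12:00, 12:20–13:00, 14:10–14:50.
Windows ≥ 30 min: 12:20–13:00, 14:10–14:50.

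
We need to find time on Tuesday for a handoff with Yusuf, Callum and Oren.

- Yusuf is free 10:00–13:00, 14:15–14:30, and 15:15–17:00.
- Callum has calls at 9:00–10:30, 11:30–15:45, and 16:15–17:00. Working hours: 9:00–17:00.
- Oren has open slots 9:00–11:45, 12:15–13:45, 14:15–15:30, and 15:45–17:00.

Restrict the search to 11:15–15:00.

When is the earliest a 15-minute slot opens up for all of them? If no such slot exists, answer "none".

Callum free within 09:00–17:00: 10:30–11:30, 15:45–16:15.
Yusuf ∩ Callum: 10:30–11:30, 15:45–16:15.
Yusuf ∩ Callum ∩ Oren: 10:30–11:30, 15:45–16:15.
Restricted to 11:15–15:00: 11:15–11:30.
Windows ≥ 15 min: 11:15–11:30.
Earliest such window starts at 11:15.

11:15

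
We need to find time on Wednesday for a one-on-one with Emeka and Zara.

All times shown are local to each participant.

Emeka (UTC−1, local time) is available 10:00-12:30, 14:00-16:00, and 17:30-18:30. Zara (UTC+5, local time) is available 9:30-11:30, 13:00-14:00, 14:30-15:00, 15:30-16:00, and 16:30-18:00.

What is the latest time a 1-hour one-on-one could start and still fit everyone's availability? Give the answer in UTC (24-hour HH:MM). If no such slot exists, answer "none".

Emeka → UTC: 11:00–13:30, 15:00–17:00, 18:30–19:30.
Zara → UTC: 04:30–06:30, 08:00–09:00, 09:30–10:00, 10:30–11:00, 11:30–13:00.
Emeka ∩ Zara: 11:30–13:00.
Windows ≥ 60 min: 11:30–13:00.
Latest start in the last window 11:30–13:00 is 13:00 − 60 min = 12:00.

12:00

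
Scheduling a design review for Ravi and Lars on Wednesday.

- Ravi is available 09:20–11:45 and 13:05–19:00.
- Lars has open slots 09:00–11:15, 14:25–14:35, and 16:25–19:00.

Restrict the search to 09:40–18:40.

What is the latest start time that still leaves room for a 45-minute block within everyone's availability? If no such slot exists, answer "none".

17:55

Ravi ∩ Lars: 09:20–11:15, 14:25–14:35, 16:25–19:00.
Restricted to 09:40–18:40: 09:40–11:15, 14:25–14:35, 16:25–18:40.
Windows ≥ 45 min: 09:40–11:15, 16:25–18:40.
Latest start in the last window 16:25–18:40 is 18:40 − 45 min = 17:55.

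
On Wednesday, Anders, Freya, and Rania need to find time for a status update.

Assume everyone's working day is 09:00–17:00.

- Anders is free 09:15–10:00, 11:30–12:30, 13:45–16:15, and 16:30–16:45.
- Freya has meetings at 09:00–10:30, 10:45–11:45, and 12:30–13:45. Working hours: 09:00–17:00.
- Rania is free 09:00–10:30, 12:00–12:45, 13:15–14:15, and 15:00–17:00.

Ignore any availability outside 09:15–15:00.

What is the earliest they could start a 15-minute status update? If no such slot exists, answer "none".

Freya free within 09:00–17:00: 10:30–10:45, 11:45–12:30, 13:45–17:00.
Anders ∩ Freya: 11:45–12:30, 13:45–16:15, 16:30–16:45.
Anders ∩ Freya ∩ Rania: 12:00–12:30, 13:45–14:15, 15:00–16:15, 16:30–16:45.
Restricted to 09:15–15:00: 12:00–12:30, 13:45–14:15.
Windows ≥ 15 min: 12:00–12:30, 13:45–14:15.
Earliest such window starts at 12:00.

12:00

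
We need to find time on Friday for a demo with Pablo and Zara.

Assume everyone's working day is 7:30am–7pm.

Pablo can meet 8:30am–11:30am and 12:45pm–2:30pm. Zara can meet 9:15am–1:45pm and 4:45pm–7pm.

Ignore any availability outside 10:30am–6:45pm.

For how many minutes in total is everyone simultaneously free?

120 minutes

Pablo ∩ Zara: 09:15–11:30, 12:45–13:45.
Restricted to 10:30–18:45: 10:30–11:30, 12:45–13:45.
Total common minutes: 60 + 60 = 120.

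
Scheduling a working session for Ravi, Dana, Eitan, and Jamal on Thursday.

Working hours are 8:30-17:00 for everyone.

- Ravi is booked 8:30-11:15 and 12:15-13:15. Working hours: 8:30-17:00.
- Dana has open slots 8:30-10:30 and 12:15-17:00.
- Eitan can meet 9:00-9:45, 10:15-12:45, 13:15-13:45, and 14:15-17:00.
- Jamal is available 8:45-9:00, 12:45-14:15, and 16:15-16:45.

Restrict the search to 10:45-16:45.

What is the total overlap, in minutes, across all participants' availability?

Ravi free within 08:30–17:00: 11:15–12:15, 13:15–17:00.
Ravi ∩ Dana: 13:15–17:00.
Ravi ∩ Dana ∩ Eitan: 13:15–13:45, 14:15–17:00.
Ravi ∩ Dana ∩ Eitan ∩ Jamal: 13:15–13:45, 16:15–16:45.
Restricted to 10:45–16:45: 13:15–13:45, 16:15–16:45.
Total common minutes: 30 + 30 = 60.

60 minutes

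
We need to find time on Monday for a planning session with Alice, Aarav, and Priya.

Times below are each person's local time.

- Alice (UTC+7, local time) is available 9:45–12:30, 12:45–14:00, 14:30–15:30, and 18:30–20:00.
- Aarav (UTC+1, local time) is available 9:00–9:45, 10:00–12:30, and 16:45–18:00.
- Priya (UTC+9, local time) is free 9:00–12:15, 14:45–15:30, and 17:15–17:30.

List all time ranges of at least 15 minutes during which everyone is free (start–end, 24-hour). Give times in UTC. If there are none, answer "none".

Alice → UTC: 02:45–05:30, 05:45–07:00, 07:30–08:30, 11:30–13:00.
Aarav → UTC: 08:00–08:45, 09:00–11:30, 15:45–17:00.
Priya → UTC: 00:00–03:15, 05:45–06:30, 08:15–08:30.
Alice ∩ Aarav: 08:00–08:30.
Alice ∩ Aarav ∩ Priya: 08:15–08:30.
Windows ≥ 15 min: 08:15–08:30.

08:15–08:30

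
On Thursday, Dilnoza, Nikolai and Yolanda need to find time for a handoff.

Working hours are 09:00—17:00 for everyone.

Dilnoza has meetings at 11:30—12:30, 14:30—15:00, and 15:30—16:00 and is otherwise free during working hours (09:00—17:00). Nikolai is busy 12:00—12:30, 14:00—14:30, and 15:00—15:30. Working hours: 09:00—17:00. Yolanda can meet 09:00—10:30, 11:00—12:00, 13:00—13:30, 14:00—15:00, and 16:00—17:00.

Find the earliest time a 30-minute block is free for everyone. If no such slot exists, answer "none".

09:00

Dilnoza free within 09:00–17:00: 09:00–11:30, 12:30–14:30, 15:00–15:30, 16:00–17:00.
Nikolai free within 09:00–17:00: 09:00–12:00, 12:30–14:00, 14:30–15:00, 15:30–17:00.
Dilnoza ∩ Nikolai: 09:00–11:30, 12:30–14:00, 16:00–17:00.
Dilnoza ∩ Nikolai ∩ Yolanda: 09:00–10:30, 11:00–11:30, 13:00–13:30, 16:00–17:00.
Windows ≥ 30 min: 09:00–10:30, 11:00–11:30, 13:00–13:30, 16:00–17:00.
Earliest such window starts at 09:00.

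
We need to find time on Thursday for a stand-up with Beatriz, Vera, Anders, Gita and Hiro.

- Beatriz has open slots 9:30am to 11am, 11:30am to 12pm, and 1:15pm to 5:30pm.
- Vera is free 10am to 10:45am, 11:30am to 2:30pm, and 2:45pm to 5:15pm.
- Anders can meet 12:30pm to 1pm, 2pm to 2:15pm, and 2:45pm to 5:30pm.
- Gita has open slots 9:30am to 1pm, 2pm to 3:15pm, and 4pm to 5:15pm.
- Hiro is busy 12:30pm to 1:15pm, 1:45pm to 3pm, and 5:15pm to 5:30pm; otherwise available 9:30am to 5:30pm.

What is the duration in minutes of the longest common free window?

75 minutes

Hiro free within 09:30–17:30: 09:30–12:30, 13:15–13:45, 15:00–17:15.
Beatriz ∩ Vera: 10:00–10:45, 11:30–12:00, 13:15–14:30, 14:45–17:15.
Beatriz ∩ Vera ∩ Anders: 14:00–14:15, 14:45–17:15.
Beatriz ∩ Vera ∩ Anders ∩ Gita: 14:00–14:15, 14:45–15:15, 16:00–17:15.
Beatriz ∩ Vera ∩ Anders ∩ Gita ∩ Hiro: 15:00–15:15, 16:00–17:15.
Common window lengths: 15, 75 min; longest is 75.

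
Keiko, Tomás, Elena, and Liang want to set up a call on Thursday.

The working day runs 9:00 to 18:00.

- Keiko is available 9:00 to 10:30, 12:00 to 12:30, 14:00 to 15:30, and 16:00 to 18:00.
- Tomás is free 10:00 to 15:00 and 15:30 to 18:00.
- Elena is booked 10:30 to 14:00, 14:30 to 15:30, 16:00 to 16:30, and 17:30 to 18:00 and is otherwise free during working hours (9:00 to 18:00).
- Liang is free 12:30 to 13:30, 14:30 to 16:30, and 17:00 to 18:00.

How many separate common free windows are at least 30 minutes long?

1

Elena free within 09:00–18:00: 09:00–10:30, 14:00–14:30, 15:30–16:00, 16:30–17:30.
Keiko ∩ Tomás: 10:00–10:30, 12:00–12:30, 14:00–15:00, 16:00–18:00.
Keiko ∩ Tomás ∩ Elena: 10:00–10:30, 14:00–14:30, 16:30–17:30.
Keiko ∩ Tomás ∩ Elena ∩ Liang: 17:00–17:30.
Windows ≥ 30 min: 17:00–17:30.
That's 1 window.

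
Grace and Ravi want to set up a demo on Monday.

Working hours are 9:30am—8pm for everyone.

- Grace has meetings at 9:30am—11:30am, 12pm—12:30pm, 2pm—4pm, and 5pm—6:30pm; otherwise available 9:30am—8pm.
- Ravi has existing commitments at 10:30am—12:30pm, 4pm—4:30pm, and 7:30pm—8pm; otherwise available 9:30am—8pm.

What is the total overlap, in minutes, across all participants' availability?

Grace free within 09:30–20:00: 11:30–12:00, 12:30–14:00, 16:00–17:00, 18:30–20:00.
Ravi free within 09:30–20:00: 09:30–10:30, 12:30–16:00, 16:30–19:30.
Grace ∩ Ravi: 12:30–14:00, 16:30–17:00, 18:30–19:30.
Total common minutes: 90 + 30 + 60 = 180.

180 minutes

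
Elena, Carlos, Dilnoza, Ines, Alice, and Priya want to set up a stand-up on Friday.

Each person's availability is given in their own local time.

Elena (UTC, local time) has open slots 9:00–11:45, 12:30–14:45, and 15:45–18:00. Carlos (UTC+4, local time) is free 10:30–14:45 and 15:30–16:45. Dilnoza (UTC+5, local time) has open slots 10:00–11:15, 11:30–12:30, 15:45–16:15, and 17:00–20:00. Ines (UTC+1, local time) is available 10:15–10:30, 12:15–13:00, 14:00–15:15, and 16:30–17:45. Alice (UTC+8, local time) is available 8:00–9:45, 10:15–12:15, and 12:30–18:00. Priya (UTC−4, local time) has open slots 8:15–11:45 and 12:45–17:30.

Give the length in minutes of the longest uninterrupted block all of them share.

Elena → UTC: 09:00–11:45, 12:30–14:45, 15:45–18:00.
Carlos → UTC: 06:30–10:45, 11:30–12:45.
Dilnoza → UTC: 05:00–06:15, 06:30–07:30, 10:45–11:15, 12:00–15:00.
Ines → UTC: 09:15–09:30, 11:15–12:00, 13:00–14:15, 15:30–16:45.
Alice → UTC: 00:00–01:45, 02:15–04:15, 04:30–10:00.
Priya → UTC: 12:15–15:45, 16:45–21:30.
Elena ∩ Carlos: 09:00–10:45, 11:30–11:45, 12:30–12:45.
Elena ∩ Carlos ∩ Dilnoza: 12:30–12:45.
Elena ∩ Carlos ∩ Dilnoza ∩ Ines: (none).
Elena ∩ Carlos ∩ Dilnoza ∩ Ines ∩ Alice: (none).
Elena ∩ Carlos ∩ Dilnoza ∩ Ines ∩ Alice ∩ Priya: (none).
No common window.

0 minutes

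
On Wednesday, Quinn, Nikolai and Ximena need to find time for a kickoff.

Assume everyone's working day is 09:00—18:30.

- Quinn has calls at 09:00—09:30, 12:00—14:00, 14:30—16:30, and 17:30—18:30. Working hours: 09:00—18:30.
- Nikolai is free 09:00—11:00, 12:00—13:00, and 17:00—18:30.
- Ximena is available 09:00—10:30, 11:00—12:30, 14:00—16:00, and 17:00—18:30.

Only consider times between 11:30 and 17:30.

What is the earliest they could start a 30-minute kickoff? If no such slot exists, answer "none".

Quinn free within 09:00–18:30: 09:30–12:00, 14:00–14:30, 16:30–17:30.
Quinn ∩ Nikolai: 09:30–11:00, 17:00–17:30.
Quinn ∩ Nikolai ∩ Ximena: 09:30–10:30, 17:00–17:30.
Restricted to 11:30–17:30: 17:00–17:30.
Windows ≥ 30 min: 17:00–17:30.
Earliest such window starts at 17:00.

17:00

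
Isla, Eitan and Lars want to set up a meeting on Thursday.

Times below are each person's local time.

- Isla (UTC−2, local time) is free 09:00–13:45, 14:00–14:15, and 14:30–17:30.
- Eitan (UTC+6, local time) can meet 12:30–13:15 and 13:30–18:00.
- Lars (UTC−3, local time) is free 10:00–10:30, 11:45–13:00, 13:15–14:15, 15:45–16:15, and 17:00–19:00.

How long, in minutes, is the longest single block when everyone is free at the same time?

0 minutes

Isla → UTC: 11:00–15:45, 16:00–16:15, 16:30–19:30.
Eitan → UTC: 06:30–07:15, 07:30–12:00.
Lars → UTC: 13:00–13:30, 14:45–16:00, 16:15–17:15, 18:45–19:15, 20:00–22:00.
Isla ∩ Eitan: 11:00–12:00.
Isla ∩ Eitan ∩ Lars: (none).
No common window.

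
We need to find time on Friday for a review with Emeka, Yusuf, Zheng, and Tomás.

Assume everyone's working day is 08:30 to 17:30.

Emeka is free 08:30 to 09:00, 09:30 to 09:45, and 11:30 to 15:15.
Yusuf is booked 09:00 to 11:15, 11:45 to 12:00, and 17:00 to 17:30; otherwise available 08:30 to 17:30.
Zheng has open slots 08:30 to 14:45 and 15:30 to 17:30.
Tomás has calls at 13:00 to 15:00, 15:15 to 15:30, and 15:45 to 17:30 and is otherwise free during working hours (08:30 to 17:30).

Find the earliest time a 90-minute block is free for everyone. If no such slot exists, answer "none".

Yusuf free within 08:30–17:30: 08:30–09:00, 11:15–11:45, 12:00–17:00.
Tomás free within 08:30–17:30: 08:30–13:00, 15:00–15:15, 15:30–15:45.
Emeka ∩ Yusuf: 08:30–09:00, 11:30–11:45, 12:00–15:15.
Emeka ∩ Yusuf ∩ Zheng: 08:30–09:00, 11:30–11:45, 12:00–14:45.
Emeka ∩ Yusuf ∩ Zheng ∩ Tomás: 08:30–09:00, 11:30–11:45, 12:00–13:00.
Windows ≥ 90 min: (none).

none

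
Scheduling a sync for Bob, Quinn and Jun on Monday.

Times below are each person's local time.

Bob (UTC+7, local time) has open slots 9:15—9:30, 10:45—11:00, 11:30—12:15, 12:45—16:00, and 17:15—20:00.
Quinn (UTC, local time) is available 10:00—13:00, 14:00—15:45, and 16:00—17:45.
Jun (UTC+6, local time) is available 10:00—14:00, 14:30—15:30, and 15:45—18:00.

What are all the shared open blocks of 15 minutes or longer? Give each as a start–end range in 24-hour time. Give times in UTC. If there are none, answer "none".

10:15–12:00

Bob → UTC: 02:15–02:30, 03:45–04:00, 04:30–05:15, 05:45–09:00, 10:15–13:00.
Quinn → UTC: 10:00–13:00, 14:00–15:45, 16:00–17:45.
Jun → UTC: 04:00–08:00, 08:30–09:30, 09:45–12:00.
Bob ∩ Quinn: 10:15–13:00.
Bob ∩ Quinn ∩ Jun: 10:15–12:00.
Windows ≥ 15 min: 10:15–12:00.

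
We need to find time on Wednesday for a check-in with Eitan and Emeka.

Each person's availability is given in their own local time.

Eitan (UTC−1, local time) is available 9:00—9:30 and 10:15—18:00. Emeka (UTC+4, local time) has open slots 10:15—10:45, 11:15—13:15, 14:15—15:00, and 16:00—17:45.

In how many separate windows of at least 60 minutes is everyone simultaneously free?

1

Eitan → UTC: 10:00–10:30, 11:15–19:00.
Emeka → UTC: 06:15–06:45, 07:15–09:15, 10:15–11:00, 12:00–13:45.
Eitan ∩ Emeka: 10:15–10:30, 12:00–13:45.
Windows ≥ 60 min: 12:00–13:45.
That's 1 window.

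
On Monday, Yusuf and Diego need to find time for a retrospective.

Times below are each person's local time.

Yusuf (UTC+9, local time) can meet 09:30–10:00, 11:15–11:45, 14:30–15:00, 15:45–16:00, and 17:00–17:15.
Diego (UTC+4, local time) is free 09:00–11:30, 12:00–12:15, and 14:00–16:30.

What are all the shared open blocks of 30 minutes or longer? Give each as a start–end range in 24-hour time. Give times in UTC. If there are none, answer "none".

05:30–06:00

Yusuf → UTC: 00:30–01:00, 02:15–02:45, 05:30–06:00, 06:45–07:00, 08:00–08:15.
Diego → UTC: 05:00–07:30, 08:00–08:15, 10:00–12:30.
Yusuf ∩ Diego: 05:30–06:00, 06:45–07:00, 08:00–08:15.
Windows ≥ 30 min: 05:30–06:00.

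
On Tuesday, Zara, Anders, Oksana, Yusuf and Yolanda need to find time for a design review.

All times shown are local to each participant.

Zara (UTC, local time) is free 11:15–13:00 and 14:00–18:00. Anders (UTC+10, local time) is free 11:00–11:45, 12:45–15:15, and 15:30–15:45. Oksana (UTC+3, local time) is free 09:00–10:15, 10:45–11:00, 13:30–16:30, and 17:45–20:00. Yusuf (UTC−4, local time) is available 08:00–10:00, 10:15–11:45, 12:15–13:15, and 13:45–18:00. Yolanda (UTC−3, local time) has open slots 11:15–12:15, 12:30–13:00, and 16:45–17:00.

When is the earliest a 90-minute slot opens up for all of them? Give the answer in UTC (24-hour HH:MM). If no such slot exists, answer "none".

Zara → UTC: 11:15–13:00, 14:00–18:00.
Anders → UTC: 01:00–01:45, 02:45–05:15, 05:30–05:45.
Oksana → UTC: 06:00–07:15, 07:45–08:00, 10:30–13:30, 14:45–17:00.
Yusuf → UTC: 12:00–14:00, 14:15–15:45, 16:15–17:15, 17:45–22:00.
Yolanda → UTC: 14:15–15:15, 15:30–16:00, 19:45–20:00.
Zara ∩ Anders: (none).
Zara ∩ Anders ∩ Oksana: (none).
Zara ∩ Anders ∩ Oksana ∩ Yusuf: (none).
Zara ∩ Anders ∩ Oksana ∩ Yusuf ∩ Yolanda: (none).
Windows ≥ 90 min: (none).

none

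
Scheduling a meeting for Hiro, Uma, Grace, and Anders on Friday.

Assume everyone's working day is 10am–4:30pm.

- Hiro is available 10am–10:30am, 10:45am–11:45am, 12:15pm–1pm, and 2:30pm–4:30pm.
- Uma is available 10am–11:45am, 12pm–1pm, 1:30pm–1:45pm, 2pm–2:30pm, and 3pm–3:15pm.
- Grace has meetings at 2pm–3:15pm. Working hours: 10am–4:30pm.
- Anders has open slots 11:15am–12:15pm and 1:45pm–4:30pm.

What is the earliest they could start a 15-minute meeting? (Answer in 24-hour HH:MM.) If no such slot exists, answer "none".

Grace free within 10:00–16:30: 10:00–14:00, 15:15–16:30.
Hiro ∩ Uma: 10:00–10:30, 10:45–11:45, 12:15–13:00, 15:00–15:15.
Hiro ∩ Uma ∩ Grace: 10:00–10:30, 10:45–11:45, 12:15–13:00.
Hiro ∩ Uma ∩ Grace ∩ Anders: 11:15–11:45.
Windows ≥ 15 min: 11:15–11:45.
Earliest such window starts at 11:15.

11:15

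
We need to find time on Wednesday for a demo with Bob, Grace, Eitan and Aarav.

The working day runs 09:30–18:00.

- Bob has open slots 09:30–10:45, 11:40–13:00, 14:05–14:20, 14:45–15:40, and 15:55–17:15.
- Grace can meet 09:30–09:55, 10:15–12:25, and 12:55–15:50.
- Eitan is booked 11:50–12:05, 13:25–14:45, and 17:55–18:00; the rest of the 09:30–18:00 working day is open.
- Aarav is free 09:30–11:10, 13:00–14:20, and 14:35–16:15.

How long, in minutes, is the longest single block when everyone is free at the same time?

55 minutes

Eitan free within 09:30–18:00: 09:30–11:50, 12:05–13:25, 14:45–17:55.
Bob ∩ Grace: 09:30–09:55, 10:15–10:45, 11:40–12:25, 12:55–13:00, 14:05–14:20, 14:45–15:40.
Bob ∩ Grace ∩ Eitan: 09:30–09:55, 10:15–10:45, 11:40–11:50, 12:05–12:25, 12:55–13:00, 14:45–15:40.
Bob ∩ Grace ∩ Eitan ∩ Aarav: 09:30–09:55, 10:15–10:45, 14:45–15:40.
Common window lengths: 25, 30, 55 min; longest is 55.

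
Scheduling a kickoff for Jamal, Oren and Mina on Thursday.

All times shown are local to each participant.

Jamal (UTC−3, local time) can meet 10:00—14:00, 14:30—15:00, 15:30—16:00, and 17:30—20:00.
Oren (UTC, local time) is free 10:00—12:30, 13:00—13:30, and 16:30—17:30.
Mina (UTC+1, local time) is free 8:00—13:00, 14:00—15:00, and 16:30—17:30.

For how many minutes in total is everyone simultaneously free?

30 minutes

Jamal → UTC: 13:00–17:00, 17:30–18:00, 18:30–19:00, 20:30–23:00.
Oren → UTC: 10:00–12:30, 13:00–13:30, 16:30–17:30.
Mina → UTC: 07:00–12:00, 13:00–14:00, 15:30–16:30.
Jamal ∩ Oren: 13:00–13:30, 16:30–17:00.
Jamal ∩ Oren ∩ Mina: 13:00–13:30.
Total common minutes: 30.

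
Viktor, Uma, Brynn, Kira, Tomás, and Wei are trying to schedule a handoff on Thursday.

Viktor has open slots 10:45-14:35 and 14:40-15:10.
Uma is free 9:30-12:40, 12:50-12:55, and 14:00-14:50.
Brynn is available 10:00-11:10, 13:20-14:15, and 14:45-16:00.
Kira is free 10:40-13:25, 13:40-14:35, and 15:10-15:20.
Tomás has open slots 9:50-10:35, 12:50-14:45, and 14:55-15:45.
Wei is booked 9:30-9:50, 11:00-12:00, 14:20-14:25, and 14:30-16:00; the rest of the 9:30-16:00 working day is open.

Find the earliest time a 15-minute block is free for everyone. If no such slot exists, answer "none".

14:00

Wei free within 09:30–16:00: 09:50–11:00, 12:00–14:20, 14:25–14:30.
Viktor ∩ Uma: 10:45–12:40, 12:50–12:55, 14:00–14:35, 14:40–14:50.
Viktor ∩ Uma ∩ Brynn: 10:45–11:10, 14:00–14:15, 14:45–14:50.
Viktor ∩ Uma ∩ Brynn ∩ Kira: 10:45–11:10, 14:00–14:15.
Viktor ∩ Uma ∩ Brynn ∩ Kira ∩ Tomás: 14:00–14:15.
Viktor ∩ Uma ∩ Brynn ∩ Kira ∩ Tomás ∩ Wei: 14:00–14:15.
Windows ≥ 15 min: 14:00–14:15.
Earliest such window starts at 14:00.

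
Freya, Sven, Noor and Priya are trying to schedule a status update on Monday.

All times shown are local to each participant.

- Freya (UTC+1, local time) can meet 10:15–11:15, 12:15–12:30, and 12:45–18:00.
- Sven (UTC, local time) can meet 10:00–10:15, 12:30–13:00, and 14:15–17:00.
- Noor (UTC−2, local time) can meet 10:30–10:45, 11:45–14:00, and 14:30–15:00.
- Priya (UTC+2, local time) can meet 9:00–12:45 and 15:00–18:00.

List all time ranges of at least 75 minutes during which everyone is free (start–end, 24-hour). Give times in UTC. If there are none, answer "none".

14:15–16:00

Freya → UTC: 09:15–10:15, 11:15–11:30, 11:45–17:00.
Sven → UTC: 10:00–10:15, 12:30–13:00, 14:15–17:00.
Noor → UTC: 12:30–12:45, 13:45–16:00, 16:30–17:00.
Priya → UTC: 07:00–10:45, 13:00–16:00.
Freya ∩ Sven: 10:00–10:15, 12:30–13:00, 14:15–17:00.
Freya ∩ Sven ∩ Noor: 12:30–12:45, 14:15–16:00, 16:30–17:00.
Freya ∩ Sven ∩ Noor ∩ Priya: 14:15–16:00.
Windows ≥ 75 min: 14:15–16:00.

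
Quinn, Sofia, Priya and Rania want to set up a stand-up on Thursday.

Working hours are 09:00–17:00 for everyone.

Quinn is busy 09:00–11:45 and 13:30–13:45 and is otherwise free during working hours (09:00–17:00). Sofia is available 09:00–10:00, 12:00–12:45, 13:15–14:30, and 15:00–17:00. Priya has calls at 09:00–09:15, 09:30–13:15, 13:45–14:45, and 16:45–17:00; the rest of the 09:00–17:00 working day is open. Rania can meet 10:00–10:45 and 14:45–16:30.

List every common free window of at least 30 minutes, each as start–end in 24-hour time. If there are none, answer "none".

Quinn free within 09:00–17:00: 11:45–13:30, 13:45–17:00.
Priya free within 09:00–17:00: 09:15–09:30, 13:15–13:45, 14:45–16:45.
Quinn ∩ Sofia: 12:00–12:45, 13:15–13:30, 13:45–14:30, 15:00–17:00.
Quinn ∩ Sofia ∩ Priya: 13:15–13:30, 15:00–16:45.
Quinn ∩ Sofia ∩ Priya ∩ Rania: 15:00–16:30.
Windows ≥ 30 min: 15:00–16:30.

15:00–16:30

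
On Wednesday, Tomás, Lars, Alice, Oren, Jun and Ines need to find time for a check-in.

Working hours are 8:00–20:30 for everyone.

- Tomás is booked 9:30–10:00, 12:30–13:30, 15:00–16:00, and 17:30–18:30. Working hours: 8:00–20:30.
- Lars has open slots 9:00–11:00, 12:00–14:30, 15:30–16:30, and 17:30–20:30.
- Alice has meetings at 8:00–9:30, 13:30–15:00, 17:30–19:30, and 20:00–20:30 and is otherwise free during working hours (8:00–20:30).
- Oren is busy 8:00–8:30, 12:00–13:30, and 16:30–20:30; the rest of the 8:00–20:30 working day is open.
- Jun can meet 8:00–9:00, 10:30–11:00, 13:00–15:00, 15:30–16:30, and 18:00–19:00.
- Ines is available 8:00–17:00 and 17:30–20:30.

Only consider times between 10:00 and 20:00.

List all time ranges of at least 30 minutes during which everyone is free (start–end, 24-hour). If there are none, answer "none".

Tomás free within 08:00–20:30: 08:00–09:30, 10:00–12:30, 13:30–15:00, 16:00–17:30, 18:30–20:30.
Alice free within 08:00–20:30: 09:30–13:30, 15:00–17:30, 19:30–20:00.
Oren free within 08:00–20:30: 08:30–12:00, 13:30–16:30.
Tomás ∩ Lars: 09:00–09:30, 10:00–11:00, 12:00–12:30, 13:30–14:30, 16:00–16:30, 18:30–20:30.
Tomás ∩ Lars ∩ Alice: 10:00–11:00, 12:00–12:30, 16:00–16:30, 19:30–20:00.
Tomás ∩ Lars ∩ Alice ∩ Oren: 10:00–11:00, 16:00–16:30.
Tomás ∩ Lars ∩ Alice ∩ Oren ∩ Jun: 10:30–11:00, 16:00–16:30.
Tomás ∩ Lars ∩ Alice ∩ Oren ∩ Jun ∩ Ines: 10:30–11:00, 16:00–16:30.
Restricted to 10:00–20:00: 10:30–11:00, 16:00–16:30.
Windows ≥ 30 min: 10:30–11:00, 16:00–16:30.

10:30–11:00, 16:00–16:30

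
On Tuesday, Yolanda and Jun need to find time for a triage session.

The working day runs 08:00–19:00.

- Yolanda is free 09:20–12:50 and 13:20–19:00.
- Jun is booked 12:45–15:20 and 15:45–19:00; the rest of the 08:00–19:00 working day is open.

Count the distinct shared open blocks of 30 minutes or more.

1

Jun free within 08:00–19:00: 08:00–12:45, 15:20–15:45.
Yolanda ∩ Jun: 09:20–12:45, 15:20–15:45.
Windows ≥ 30 min: 09:20–12:45.
That's 1 window.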